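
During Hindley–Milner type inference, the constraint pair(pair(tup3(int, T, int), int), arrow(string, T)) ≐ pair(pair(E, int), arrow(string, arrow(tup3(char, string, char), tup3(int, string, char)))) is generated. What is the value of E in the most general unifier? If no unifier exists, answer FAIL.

Decompose pair/2: pair(tup3(int, T, int), int) ≐ pair(E, int),  arrow(string, T) ≐ arrow(string, arrow(tup3(char, string, char), tup3(int, string, char))).
Decompose pair/2: tup3(int, T, int) ≐ E,  int ≐ int.
Bind E := tup3(int, T, int); no other remaining equation mentions E.
Delete trivial equation int ≐ int.
Decompose arrow/2: string ≐ string,  T ≐ arrow(tup3(char, string, char), tup3(int, string, char)).
Delete trivial equation string ≐ string.
Bind T := arrow(tup3(char, string, char), tup3(int, string, char)). Substituting into the earlier binding gives E := tup3(int, arrow(tup3(char, string, char), tup3(int, string, char)), int).
MGU = { E := tup3(int, arrow(tup3(char, string, char), tup3(int, string, char)), int), T := arrow(tup3(char, string, char), tup3(int, string, char)) }, so E := tup3(int, arrow(tup3(char, string, char), tup3(int, string, char)), int).

tup3(int, arrow(tup3(char, string, char), tup3(int, string, char)), int)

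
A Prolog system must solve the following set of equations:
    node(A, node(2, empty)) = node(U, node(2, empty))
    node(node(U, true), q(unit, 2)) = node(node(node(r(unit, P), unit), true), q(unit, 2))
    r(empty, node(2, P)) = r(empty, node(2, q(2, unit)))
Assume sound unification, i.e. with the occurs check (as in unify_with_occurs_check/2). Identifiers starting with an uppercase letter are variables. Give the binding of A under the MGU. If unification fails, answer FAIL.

Decompose node/2: A = U,  node(2, empty) = node(2, empty).
Bind A := U; no other remaining equation mentions A.
Delete trivial equation node(2, empty) = node(2, empty).
Decompose node/2: node(U, true) = node(node(r(unit, P), unit), true),  q(unit, 2) = q(unit, 2).
Decompose node/2: U = node(r(unit, P), unit),  true = true.
Bind U := node(r(unit, P), unit); no other remaining equation mentions U. Substituting into the earlier binding gives A := node(r(unit, P), unit).
Delete trivial equation true = true.
Delete trivial equation q(unit, 2) = q(unit, 2).
Decompose r/2: empty = empty,  node(2, P) = node(2, q(2, unit)).
Delete trivial equation empty = empty.
Decompose node/2: 2 = 2,  P = q(2, unit).
Delete trivial equation 2 = 2.
Bind P := q(2, unit). Substituting into the earlier bindings gives A := node(r(unit, q(2, unit)), unit), U := node(r(unit, q(2, unit)), unit).
MGU = { A ↦ node(r(unit, q(2, unit)), unit), U ↦ node(r(unit, q(2, unit)), unit), P ↦ q(2, unit) }, so A ↦ node(r(unit, q(2, unit)), unit).

node(r(unit, q(2, unit)), unit)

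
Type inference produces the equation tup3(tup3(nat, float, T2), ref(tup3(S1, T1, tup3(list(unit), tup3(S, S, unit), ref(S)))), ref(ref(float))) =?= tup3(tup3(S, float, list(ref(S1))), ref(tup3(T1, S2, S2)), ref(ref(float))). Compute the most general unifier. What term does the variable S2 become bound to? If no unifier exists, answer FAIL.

Decompose tup3/3: tup3(nat, float, T2) =?= tup3(S, float, list(ref(S1))),  ref(tup3(S1, T1, tup3(list(unit), tup3(S, S, unit), ref(S)))) =?= ref(tup3(T1, S2, S2)),  ref(ref(float)) =?= ref(ref(float)).
Decompose tup3/3: nat =?= S,  float =?= float,  T2 =?= list(ref(S1)).
Bind S := nat; substituting into the one remaining equation that mentions S gives: ref(tup3(S1, T1, tup3(list(unit), tup3(nat, nat, unit), ref(nat)))) =?= ref(tup3(T1, S2, S2)).
Delete trivial equation float =?= float.
Bind T2 := list(ref(S1)); no other remaining equation mentions T2.
Decompose ref/1: tup3(S1, T1, tup3(list(unit), tup3(nat, nat, unit), ref(nat))) =?= tup3(T1, S2, S2).
Decompose tup3/3: S1 =?= T1,  T1 =?= S2,  tup3(list(unit), tup3(nat, nat, unit), ref(nat)) =?= S2.
Bind S1 := T1; no other remaining equation mentions S1. Substituting into the earlier binding gives T2 := list(ref(T1)).
Bind T1 := S2; no other remaining equation mentions T1. Substituting into the earlier bindings gives T2 := list(ref(S2)), S1 := S2.
Bind S2 := tup3(list(unit), tup3(nat, nat, unit), ref(nat)); no other remaining equation mentions S2. Substituting into the earlier bindings gives T2 := list(ref(tup3(list(unit), tup3(nat, nat, unit), ref(nat)))), S1 := tup3(list(unit), tup3(nat, nat, unit), ref(nat)), T1 := tup3(list(unit), tup3(nat, nat, unit), ref(nat)).
Delete trivial equation ref(ref(float)) =?= ref(ref(float)).
MGU = { S := nat, T2 := list(ref(tup3(list(unit), tup3(nat, nat, unit), ref(nat)))), S1 := tup3(list(unit), tup3(nat, nat, unit), ref(nat)), T1 := tup3(list(unit), tup3(nat, nat, unit), ref(nat)), S2 := tup3(list(unit), tup3(nat, nat, unit), ref(nat)) }, so S2 := tup3(list(unit), tup3(nat, nat, unit), ref(nat)).

tup3(list(unit), tup3(nat, nat, unit), ref(nat))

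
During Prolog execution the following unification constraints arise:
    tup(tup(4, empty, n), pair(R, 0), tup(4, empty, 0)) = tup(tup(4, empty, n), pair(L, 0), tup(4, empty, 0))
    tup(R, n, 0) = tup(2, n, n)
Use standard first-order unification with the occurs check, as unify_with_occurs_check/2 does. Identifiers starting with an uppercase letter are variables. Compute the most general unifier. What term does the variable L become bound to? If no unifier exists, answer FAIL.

FAIL

Decompose tup/3: tup(4, empty, n) = tup(4, empty, n),  pair(R, 0) = pair(L, 0),  tup(4, empty, 0) = tup(4, empty, 0).
Delete trivial equation tup(4, empty, n) = tup(4, empty, n).
Decompose pair/2: R = L,  0 = 0.
Bind R := L; substituting into the one remaining equation that mentions R gives: tup(L, n, 0) = tup(2, n, n).
Delete trivial equation 0 = 0.
Delete trivial equation tup(4, empty, 0) = tup(4, empty, 0).
Decompose tup/3: L = 2,  n = n,  0 = n.
Bind L := 2; no other remaining equation mentions L. Substituting into the earlier binding gives R := 2.
Delete trivial equation n = n.
Clash: constants 0 and n differ; no unifier exists.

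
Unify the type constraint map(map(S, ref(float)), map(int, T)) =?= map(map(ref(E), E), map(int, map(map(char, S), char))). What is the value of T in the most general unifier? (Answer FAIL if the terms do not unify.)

map(map(char, ref(ref(float))), char)

Decompose map/2: map(S, ref(float)) =?= map(ref(E), E),  map(int, T) =?= map(int, map(map(char, S), char)).
Decompose map/2: S =?= ref(E),  ref(float) =?= E.
Bind S := ref(E); substituting into the one remaining equation that mentions S gives: map(int, T) =?= map(int, map(map(char, ref(E)), char)).
Bind E := ref(float); substituting into the remaining equation gives: map(int, T) =?= map(int, map(map(char, ref(ref(float))), char)). Substituting into the earlier binding gives S := ref(ref(float)).
Decompose map/2: int =?= int,  T =?= map(map(char, ref(ref(float))), char).
Delete trivial equation int =?= int.
Bind T := map(map(char, ref(ref(float))), char).
MGU = { S -> ref(ref(float)), E -> ref(float), T -> map(map(char, ref(ref(float))), char) }, so T -> map(map(char, ref(ref(float))), char).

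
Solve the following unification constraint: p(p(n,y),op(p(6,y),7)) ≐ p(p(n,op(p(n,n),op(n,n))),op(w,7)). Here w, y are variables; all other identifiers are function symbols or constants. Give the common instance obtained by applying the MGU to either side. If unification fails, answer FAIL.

Decompose p/2: p(n,y) ≐ p(n,op(p(n,n),op(n,n))),  op(p(6,y),7) ≐ op(w,7).
Decompose p/2: n ≐ n,  y ≐ op(p(n,n),op(n,n)).
Delete trivial equation n ≐ n.
Bind y := op(p(n,n),op(n,n)); substituting into the remaining equation gives: op(p(6,op(p(n,n),op(n,n))),7) ≐ op(w,7).
Decompose op/2: p(6,op(p(n,n),op(n,n))) ≐ w,  7 ≐ 7.
Bind w := p(6,op(p(n,n),op(n,n))); no other remaining equation mentions w.
Delete trivial equation 7 ≐ 7.
Applying the MGU to either side gives p(p(n,op(p(n,n),op(n,n))),op(p(6,op(p(n,n),op(n,n))),7)).

p(p(n,op(p(n,n),op(n,n))),op(p(6,op(p(n,n),op(n,n))),7))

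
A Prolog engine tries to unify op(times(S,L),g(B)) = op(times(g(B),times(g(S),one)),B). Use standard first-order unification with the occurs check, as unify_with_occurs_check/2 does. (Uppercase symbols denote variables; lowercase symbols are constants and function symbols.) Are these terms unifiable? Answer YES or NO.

Decompose op/2: times(S,L) = times(g(B),times(g(S),one)),  g(B) = B.
Decompose times/2: S = g(B),  L = times(g(S),one).
Bind S := g(B); substituting into the one remaining equation that mentions S gives: L = times(g(g(B)),one).
Bind L := times(g(g(B)),one); no other remaining equation mentions L.
Occurs check fails: B occurs in g(B); the equation B = g(B) has no finite solution.

NO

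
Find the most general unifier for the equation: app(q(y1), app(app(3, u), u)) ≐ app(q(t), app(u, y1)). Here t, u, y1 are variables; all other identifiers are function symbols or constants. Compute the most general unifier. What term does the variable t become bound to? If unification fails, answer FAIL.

FAIL

Decompose app/2: q(y1) ≐ q(t),  app(app(3, u), u) ≐ app(u, y1).
Decompose q/1: y1 ≐ t.
Bind y1 := t; substituting into the remaining equation gives: app(app(3, u), u) ≐ app(u, t).
Decompose app/2: app(3, u) ≐ u,  u ≐ t.
Occurs check fails: u occurs in app(3, u); the equation u ≐ app(3, u) has no finite solution.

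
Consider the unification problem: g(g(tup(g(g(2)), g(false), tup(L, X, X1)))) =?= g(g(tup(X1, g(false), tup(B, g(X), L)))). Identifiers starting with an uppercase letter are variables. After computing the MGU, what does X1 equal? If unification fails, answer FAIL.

FAIL

Decompose g/1: g(tup(g(g(2)), g(false), tup(L, X, X1))) =?= g(tup(X1, g(false), tup(B, g(X), L))).
Decompose g/1: tup(g(g(2)), g(false), tup(L, X, X1)) =?= tup(X1, g(false), tup(B, g(X), L)).
Decompose tup/3: g(g(2)) =?= X1,  g(false) =?= g(false),  tup(L, X, X1) =?= tup(B, g(X), L).
Bind X1 := g(g(2)); substituting into the one remaining equation that mentions X1 gives: tup(L, X, g(g(2))) =?= tup(B, g(X), L).
Delete trivial equation g(false) =?= g(false).
Decompose tup/3: L =?= B,  X =?= g(X),  g(g(2)) =?= L.
Bind L := B; substituting into the one remaining equation that mentions L gives: g(g(2)) =?= B.
Occurs check fails: X occurs in g(X); the equation X =?= g(X) has no finite solution.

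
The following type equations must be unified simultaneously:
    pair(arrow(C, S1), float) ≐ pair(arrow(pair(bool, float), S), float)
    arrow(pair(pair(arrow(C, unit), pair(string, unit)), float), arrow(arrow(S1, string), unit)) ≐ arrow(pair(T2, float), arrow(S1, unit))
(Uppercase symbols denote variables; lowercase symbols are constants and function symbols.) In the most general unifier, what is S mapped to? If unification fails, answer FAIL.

FAIL

Decompose pair/2: arrow(C, S1) ≐ arrow(pair(bool, float), S),  float ≐ float.
Decompose arrow/2: C ≐ pair(bool, float),  S1 ≐ S.
Bind C := pair(bool, float); substituting into the one remaining equation that mentions C gives: arrow(pair(pair(arrow(pair(bool, float), unit), pair(string, unit)), float), arrow(arrow(S1, string), unit)) ≐ arrow(pair(T2, float), arrow(S1, unit)).
Bind S1 := S; substituting into the one remaining equation that mentions S1 gives: arrow(pair(pair(arrow(pair(bool, float), unit), pair(string, unit)), float), arrow(arrow(S, string), unit)) ≐ arrow(pair(T2, float), arrow(S, unit)).
Delete trivial equation float ≐ float.
Decompose arrow/2: pair(pair(arrow(pair(bool, float), unit), pair(string, unit)), float) ≐ pair(T2, float),  arrow(arrow(S, string), unit) ≐ arrow(S, unit).
Decompose pair/2: pair(arrow(pair(bool, float), unit), pair(string, unit)) ≐ T2,  float ≐ float.
Bind T2 := pair(arrow(pair(bool, float), unit), pair(string, unit)); no other remaining equation mentions T2.
Delete trivial equation float ≐ float.
Decompose arrow/2: arrow(S, string) ≐ S,  unit ≐ unit.
Occurs check fails: S occurs in arrow(S, string); the equation S ≐ arrow(S, string) has no finite solution.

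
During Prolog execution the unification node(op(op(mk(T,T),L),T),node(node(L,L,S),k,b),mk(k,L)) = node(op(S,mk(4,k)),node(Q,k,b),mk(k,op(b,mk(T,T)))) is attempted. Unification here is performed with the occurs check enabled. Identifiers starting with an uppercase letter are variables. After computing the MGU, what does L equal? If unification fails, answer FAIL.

Decompose node/3: op(op(mk(T,T),L),T) = op(S,mk(4,k)),  node(node(L,L,S),k,b) = node(Q,k,b),  mk(k,L) = mk(k,op(b,mk(T,T))).
Decompose op/2: op(mk(T,T),L) = S,  T = mk(4,k).
Bind S := op(mk(T,T),L); substituting into the one remaining equation that mentions S gives: node(node(L,L,op(mk(T,T),L)),k,b) = node(Q,k,b).
Bind T := mk(4,k); substituting into the remaining equations gives: node(node(L,L,op(mk(mk(4,k),mk(4,k)),L)),k,b) = node(Q,k,b),  mk(k,L) = mk(k,op(b,mk(mk(4,k),mk(4,k)))). Substituting into the earlier binding gives S := op(mk(mk(4,k),mk(4,k)),L).
Decompose node/3: node(L,L,op(mk(mk(4,k),mk(4,k)),L)) = Q,  k = k,  b = b.
Bind Q := node(L,L,op(mk(mk(4,k),mk(4,k)),L)); no other remaining equation mentions Q.
Delete trivial equation k = k.
Delete trivial equation b = b.
Decompose mk/2: k = k,  L = op(b,mk(mk(4,k),mk(4,k))).
Delete trivial equation k = k.
Bind L := op(b,mk(mk(4,k),mk(4,k))). Substituting into the earlier bindings gives S := op(mk(mk(4,k),mk(4,k)),op(b,mk(mk(4,k),mk(4,k)))), Q := node(op(b,mk(mk(4,k),mk(4,k))),op(b,mk(mk(4,k),mk(4,k))),op(mk(mk(4,k),mk(4,k)),op(b,mk(mk(4,k),mk(4,k))))).
MGU = { S -> op(mk(mk(4,k),mk(4,k)),op(b,mk(mk(4,k),mk(4,k)))), T -> mk(4,k), Q -> node(op(b,mk(mk(4,k),mk(4,k))),op(b,mk(mk(4,k),mk(4,k))),op(mk(mk(4,k),mk(4,k)),op(b,mk(mk(4,k),mk(4,k))))), L -> op(b,mk(mk(4,k),mk(4,k))) }, so L -> op(b,mk(mk(4,k),mk(4,k))).

op(b,mk(mk(4,k),mk(4,k)))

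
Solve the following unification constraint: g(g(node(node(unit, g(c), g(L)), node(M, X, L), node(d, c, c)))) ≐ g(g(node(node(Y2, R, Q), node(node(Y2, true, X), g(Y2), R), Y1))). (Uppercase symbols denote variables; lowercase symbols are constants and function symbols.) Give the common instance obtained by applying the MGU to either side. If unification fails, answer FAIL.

g(g(node(node(unit, g(c), g(g(c))), node(node(unit, true, g(unit)), g(unit), g(c)), node(d, c, c))))

Decompose g/1: g(node(node(unit, g(c), g(L)), node(M, X, L), node(d, c, c))) ≐ g(node(node(Y2, R, Q), node(node(Y2, true, X), g(Y2), R), Y1)).
Decompose g/1: node(node(unit, g(c), g(L)), node(M, X, L), node(d, c, c)) ≐ node(node(Y2, R, Q), node(node(Y2, true, X), g(Y2), R), Y1).
Decompose node/3: node(unit, g(c), g(L)) ≐ node(Y2, R, Q),  node(M, X, L) ≐ node(node(Y2, true, X), g(Y2), R),  node(d, c, c) ≐ Y1.
Decompose node/3: unit ≐ Y2,  g(c) ≐ R,  g(L) ≐ Q.
Bind Y2 := unit; substituting into the one remaining equation that mentions Y2 gives: node(M, X, L) ≐ node(node(unit, true, X), g(unit), R).
Bind R := g(c); substituting into the one remaining equation that mentions R gives: node(M, X, L) ≐ node(node(unit, true, X), g(unit), g(c)).
Bind Q := g(L); no other remaining equation mentions Q.
Decompose node/3: M ≐ node(unit, true, X),  X ≐ g(unit),  L ≐ g(c).
Bind M := node(unit, true, X); no other remaining equation mentions M.
Bind X := g(unit); no other remaining equation mentions X. Substituting into the earlier binding gives M := node(unit, true, g(unit)).
Bind L := g(c); no other remaining equation mentions L. Substituting into the earlier binding gives Q := g(g(c)).
Bind Y1 := node(d, c, c).
Applying the MGU to either side gives g(g(node(node(unit, g(c), g(g(c))), node(node(unit, true, g(unit)), g(unit), g(c)), node(d, c, c)))).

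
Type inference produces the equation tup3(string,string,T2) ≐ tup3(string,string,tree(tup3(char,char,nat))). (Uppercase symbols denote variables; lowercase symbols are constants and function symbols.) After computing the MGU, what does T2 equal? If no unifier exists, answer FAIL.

tree(tup3(char,char,nat))

Decompose tup3/3: string ≐ string,  string ≐ string,  T2 ≐ tree(tup3(char,char,nat)).
Delete trivial equation string ≐ string.
Delete trivial equation string ≐ string.
Bind T2 := tree(tup3(char,char,nat)).
MGU = { T2 := tree(tup3(char,char,nat)) }, so T2 := tree(tup3(char,char,nat)).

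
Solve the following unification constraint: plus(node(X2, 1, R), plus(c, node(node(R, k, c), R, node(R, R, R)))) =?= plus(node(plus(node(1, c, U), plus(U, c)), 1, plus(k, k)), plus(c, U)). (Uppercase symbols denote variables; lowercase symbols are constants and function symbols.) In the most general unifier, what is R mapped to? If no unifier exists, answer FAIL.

Decompose plus/2: node(X2, 1, R) =?= node(plus(node(1, c, U), plus(U, c)), 1, plus(k, k)),  plus(c, node(node(R, k, c), R, node(R, R, R))) =?= plus(c, U).
Decompose node/3: X2 =?= plus(node(1, c, U), plus(U, c)),  1 =?= 1,  R =?= plus(k, k).
Bind X2 := plus(node(1, c, U), plus(U, c)); no other remaining equation mentions X2.
Delete trivial equation 1 =?= 1.
Bind R := plus(k, k); substituting into the remaining equation gives: plus(c, node(node(plus(k, k), k, c), plus(k, k), node(plus(k, k), plus(k, k), plus(k, k)))) =?= plus(c, U).
Decompose plus/2: c =?= c,  node(node(plus(k, k), k, c), plus(k, k), node(plus(k, k), plus(k, k), plus(k, k))) =?= U.
Delete trivial equation c =?= c.
Bind U := node(node(plus(k, k), k, c), plus(k, k), node(plus(k, k), plus(k, k), plus(k, k))). Substituting into the earlier binding gives X2 := plus(node(1, c, node(node(plus(k, k), k, c), plus(k, k), node(plus(k, k), plus(k, k), plus(k, k)))), plus(node(node(plus(k, k), k, c), plus(k, k), node(plus(k, k), plus(k, k), plus(k, k))), c)).
MGU = { X2 -> plus(node(1, c, node(node(plus(k, k), k, c), plus(k, k), node(plus(k, k), plus(k, k), plus(k, k)))), plus(node(node(plus(k, k), k, c), plus(k, k), node(plus(k, k), plus(k, k), plus(k, k))), c)), R -> plus(k, k), U -> node(node(plus(k, k), k, c), plus(k, k), node(plus(k, k), plus(k, k), plus(k, k))) }, so R -> plus(k, k).

plus(k, k)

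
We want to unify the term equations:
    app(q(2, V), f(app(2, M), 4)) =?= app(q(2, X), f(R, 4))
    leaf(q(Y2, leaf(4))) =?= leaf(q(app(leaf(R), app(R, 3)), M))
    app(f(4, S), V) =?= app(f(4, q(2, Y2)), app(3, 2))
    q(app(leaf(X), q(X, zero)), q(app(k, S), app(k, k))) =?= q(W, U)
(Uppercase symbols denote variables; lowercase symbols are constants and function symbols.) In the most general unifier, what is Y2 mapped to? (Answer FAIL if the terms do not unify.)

app(leaf(app(2, leaf(4))), app(app(2, leaf(4)), 3))

Decompose app/2: q(2, V) =?= q(2, X),  f(app(2, M), 4) =?= f(R, 4).
Decompose q/2: 2 =?= 2,  V =?= X.
Delete trivial equation 2 =?= 2.
Bind V := X; substituting into the one remaining equation that mentions V gives: app(f(4, S), X) =?= app(f(4, q(2, Y2)), app(3, 2)).
Decompose f/2: app(2, M) =?= R,  4 =?= 4.
Bind R := app(2, M); substituting into the one remaining equation that mentions R gives: leaf(q(Y2, leaf(4))) =?= leaf(q(app(leaf(app(2, M)), app(app(2, M), 3)), M)).
Delete trivial equation 4 =?= 4.
Decompose leaf/1: q(Y2, leaf(4)) =?= q(app(leaf(app(2, M)), app(app(2, M), 3)), M).
Decompose q/2: Y2 =?= app(leaf(app(2, M)), app(app(2, M), 3)),  leaf(4) =?= M.
Bind Y2 := app(leaf(app(2, M)), app(app(2, M), 3)); substituting into the one remaining equation that mentions Y2 gives: app(f(4, S), X) =?= app(f(4, q(2, app(leaf(app(2, M)), app(app(2, M), 3)))), app(3, 2)).
Bind M := leaf(4); substituting into the one remaining equation that mentions M gives: app(f(4, S), X) =?= app(f(4, q(2, app(leaf(app(2, leaf(4))), app(app(2, leaf(4)), 3)))), app(3, 2)). Substituting into the earlier bindings gives R := app(2, leaf(4)), Y2 := app(leaf(app(2, leaf(4))), app(app(2, leaf(4)), 3)).
Decompose app/2: f(4, S) =?= f(4, q(2, app(leaf(app(2, leaf(4))), app(app(2, leaf(4)), 3)))),  X =?= app(3, 2).
Decompose f/2: 4 =?= 4,  S =?= q(2, app(leaf(app(2, leaf(4))), app(app(2, leaf(4)), 3))).
Delete trivial equation 4 =?= 4.
Bind S := q(2, app(leaf(app(2, leaf(4))), app(app(2, leaf(4)), 3))); substituting into the one remaining equation that mentions S gives: q(app(leaf(X), q(X, zero)), q(app(k, q(2, app(leaf(app(2, leaf(4))), app(app(2, leaf(4)), 3)))), app(k, k))) =?= q(W, U).
Bind X := app(3, 2); substituting into the remaining equation gives: q(app(leaf(app(3, 2)), q(app(3, 2), zero)), q(app(k, q(2, app(leaf(app(2, leaf(4))), app(app(2, leaf(4)), 3)))), app(k, k))) =?= q(W, U). Substituting into the earlier binding gives V := app(3, 2).
Decompose q/2: app(leaf(app(3, 2)), q(app(3, 2), zero)) =?= W,  q(app(k, q(2, app(leaf(app(2, leaf(4))), app(app(2, leaf(4)), 3)))), app(k, k)) =?= U.
Bind W := app(leaf(app(3, 2)), q(app(3, 2), zero)); no other remaining equation mentions W.
Bind U := q(app(k, q(2, app(leaf(app(2, leaf(4))), app(app(2, leaf(4)), 3)))), app(k, k)).
MGU = { V ↦ app(3, 2), R ↦ app(2, leaf(4)), Y2 ↦ app(leaf(app(2, leaf(4))), app(app(2, leaf(4)), 3)), M ↦ leaf(4), S ↦ q(2, app(leaf(app(2, leaf(4))), app(app(2, leaf(4)), 3))), X ↦ app(3, 2), W ↦ app(leaf(app(3, 2)), q(app(3, 2), zero)), U ↦ q(app(k, q(2, app(leaf(app(2, leaf(4))), app(app(2, leaf(4)), 3)))), app(k, k)) }, so Y2 ↦ app(leaf(app(2, leaf(4))), app(app(2, leaf(4)), 3)).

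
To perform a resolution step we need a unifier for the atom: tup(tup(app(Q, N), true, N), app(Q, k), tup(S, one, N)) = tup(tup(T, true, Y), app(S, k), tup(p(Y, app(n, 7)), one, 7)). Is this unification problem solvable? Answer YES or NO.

Decompose tup/3: tup(app(Q, N), true, N) = tup(T, true, Y),  app(Q, k) = app(S, k),  tup(S, one, N) = tup(p(Y, app(n, 7)), one, 7).
Decompose tup/3: app(Q, N) = T,  true = true,  N = Y.
Bind T := app(Q, N); no other remaining equation mentions T.
Delete trivial equation true = true.
Bind N := Y; substituting into the one remaining equation that mentions N gives: tup(S, one, Y) = tup(p(Y, app(n, 7)), one, 7). Substituting into the earlier binding gives T := app(Q, Y).
Decompose app/2: Q = S,  k = k.
Bind Q := S; no other remaining equation mentions Q. Substituting into the earlier binding gives T := app(S, Y).
Delete trivial equation k = k.
Decompose tup/3: S = p(Y, app(n, 7)),  one = one,  Y = 7.
Bind S := p(Y, app(n, 7)); no other remaining equation mentions S. Substituting into the earlier bindings gives T := app(p(Y, app(n, 7)), Y), Q := p(Y, app(n, 7)).
Delete trivial equation one = one.
Bind Y := 7. Substituting into the earlier bindings gives T := app(p(7, app(n, 7)), 7), N := 7, Q := p(7, app(n, 7)), S := p(7, app(n, 7)).
No equations remain and no clash or occurs-check failure arose, so a unifier exists.

YES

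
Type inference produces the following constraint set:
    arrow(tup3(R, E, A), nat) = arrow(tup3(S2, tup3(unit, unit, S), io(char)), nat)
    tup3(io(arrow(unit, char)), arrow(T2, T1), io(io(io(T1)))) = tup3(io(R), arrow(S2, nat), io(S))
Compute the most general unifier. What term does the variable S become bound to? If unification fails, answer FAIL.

io(io(nat))

Decompose arrow/2: tup3(R, E, A) = tup3(S2, tup3(unit, unit, S), io(char)),  nat = nat.
Decompose tup3/3: R = S2,  E = tup3(unit, unit, S),  A = io(char).
Bind R := S2; substituting into the one remaining equation that mentions R gives: tup3(io(arrow(unit, char)), arrow(T2, T1), io(io(io(T1)))) = tup3(io(S2), arrow(S2, nat), io(S)).
Bind E := tup3(unit, unit, S); no other remaining equation mentions E.
Bind A := io(char); no other remaining equation mentions A.
Delete trivial equation nat = nat.
Decompose tup3/3: io(arrow(unit, char)) = io(S2),  arrow(T2, T1) = arrow(S2, nat),  io(io(io(T1))) = io(S).
Decompose io/1: arrow(unit, char) = S2.
Bind S2 := arrow(unit, char); substituting into the one remaining equation that mentions S2 gives: arrow(T2, T1) = arrow(arrow(unit, char), nat). Substituting into the earlier binding gives R := arrow(unit, char).
Decompose arrow/2: T2 = arrow(unit, char),  T1 = nat.
Bind T2 := arrow(unit, char); no other remaining equation mentions T2.
Bind T1 := nat; substituting into the remaining equation gives: io(io(io(nat))) = io(S).
Decompose io/1: io(io(nat)) = S.
Bind S := io(io(nat)). Substituting into the earlier binding gives E := tup3(unit, unit, io(io(nat))).
MGU = { R := arrow(unit, char), E := tup3(unit, unit, io(io(nat))), A := io(char), S2 := arrow(unit, char), T2 := arrow(unit, char), T1 := nat, S := io(io(nat)) }, so S := io(io(nat)).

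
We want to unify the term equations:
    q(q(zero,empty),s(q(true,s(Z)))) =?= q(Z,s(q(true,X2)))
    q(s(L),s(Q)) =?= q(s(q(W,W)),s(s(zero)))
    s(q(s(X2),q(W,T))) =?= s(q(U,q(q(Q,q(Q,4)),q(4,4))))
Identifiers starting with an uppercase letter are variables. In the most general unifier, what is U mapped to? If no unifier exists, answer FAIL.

Decompose q/2: q(zero,empty) =?= Z,  s(q(true,s(Z))) =?= s(q(true,X2)).
Bind Z := q(zero,empty); substituting into the one remaining equation that mentions Z gives: s(q(true,s(q(zero,empty)))) =?= s(q(true,X2)).
Decompose s/1: q(true,s(q(zero,empty))) =?= q(true,X2).
Decompose q/2: true =?= true,  s(q(zero,empty)) =?= X2.
Delete trivial equation true =?= true.
Bind X2 := s(q(zero,empty)); substituting into the one remaining equation that mentions X2 gives: s(q(s(s(q(zero,empty))),q(W,T))) =?= s(q(U,q(q(Q,q(Q,4)),q(4,4)))).
Decompose q/2: s(L) =?= s(q(W,W)),  s(Q) =?= s(s(zero)).
Decompose s/1: L =?= q(W,W).
Bind L := q(W,W); no other remaining equation mentions L.
Decompose s/1: Q =?= s(zero).
Bind Q := s(zero); substituting into the remaining equation gives: s(q(s(s(q(zero,empty))),q(W,T))) =?= s(q(U,q(q(s(zero),q(s(zero),4)),q(4,4)))).
Decompose s/1: q(s(s(q(zero,empty))),q(W,T)) =?= q(U,q(q(s(zero),q(s(zero),4)),q(4,4))).
Decompose q/2: s(s(q(zero,empty))) =?= U,  q(W,T) =?= q(q(s(zero),q(s(zero),4)),q(4,4)).
Bind U := s(s(q(zero,empty))); no other remaining equation mentions U.
Decompose q/2: W =?= q(s(zero),q(s(zero),4)),  T =?= q(4,4).
Bind W := q(s(zero),q(s(zero),4)); no other remaining equation mentions W. Substituting into the earlier binding gives L := q(q(s(zero),q(s(zero),4)),q(s(zero),q(s(zero),4))).
Bind T := q(4,4).
MGU = { Z := q(zero,empty), X2 := s(q(zero,empty)), L := q(q(s(zero),q(s(zero),4)),q(s(zero),q(s(zero),4))), Q := s(zero), U := s(s(q(zero,empty))), W := q(s(zero),q(s(zero),4)), T := q(4,4) }, so U := s(s(q(zero,empty))).

s(s(q(zero,empty)))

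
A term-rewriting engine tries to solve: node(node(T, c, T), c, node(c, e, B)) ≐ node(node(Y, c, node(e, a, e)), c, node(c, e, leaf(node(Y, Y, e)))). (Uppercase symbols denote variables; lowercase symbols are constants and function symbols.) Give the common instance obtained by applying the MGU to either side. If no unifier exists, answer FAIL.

node(node(node(e, a, e), c, node(e, a, e)), c, node(c, e, leaf(node(node(e, a, e), node(e, a, e), e))))

Decompose node/3: node(T, c, T) ≐ node(Y, c, node(e, a, e)),  c ≐ c,  node(c, e, B) ≐ node(c, e, leaf(node(Y, Y, e))).
Decompose node/3: T ≐ Y,  c ≐ c,  T ≐ node(e, a, e).
Bind T := Y; substituting into the one remaining equation that mentions T gives: Y ≐ node(e, a, e).
Delete trivial equation c ≐ c.
Bind Y := node(e, a, e); substituting into the one remaining equation that mentions Y gives: node(c, e, B) ≐ node(c, e, leaf(node(node(e, a, e), node(e, a, e), e))). Substituting into the earlier binding gives T := node(e, a, e).
Delete trivial equation c ≐ c.
Decompose node/3: c ≐ c,  e ≐ e,  B ≐ leaf(node(node(e, a, e), node(e, a, e), e)).
Delete trivial equation c ≐ c.
Delete trivial equation e ≐ e.
Bind B := leaf(node(node(e, a, e), node(e, a, e), e)).
Applying the MGU to either side gives node(node(node(e, a, e), c, node(e, a, e)), c, node(c, e, leaf(node(node(e, a, e), node(e, a, e), e)))).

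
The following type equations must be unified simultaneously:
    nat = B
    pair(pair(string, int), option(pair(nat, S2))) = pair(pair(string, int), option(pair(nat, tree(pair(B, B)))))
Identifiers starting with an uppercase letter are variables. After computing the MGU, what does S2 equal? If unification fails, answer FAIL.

Bind B := nat; substituting into the remaining equation gives: pair(pair(string, int), option(pair(nat, S2))) = pair(pair(string, int), option(pair(nat, tree(pair(nat, nat))))).
Decompose pair/2: pair(string, int) = pair(string, int),  option(pair(nat, S2)) = option(pair(nat, tree(pair(nat, nat)))).
Delete trivial equation pair(string, int) = pair(string, int).
Decompose option/1: pair(nat, S2) = pair(nat, tree(pair(nat, nat))).
Decompose pair/2: nat = nat,  S2 = tree(pair(nat, nat)).
Delete trivial equation nat = nat.
Bind S2 := tree(pair(nat, nat)).
MGU = { B -> nat, S2 -> tree(pair(nat, nat)) }, so S2 -> tree(pair(nat, nat)).

tree(pair(nat, nat))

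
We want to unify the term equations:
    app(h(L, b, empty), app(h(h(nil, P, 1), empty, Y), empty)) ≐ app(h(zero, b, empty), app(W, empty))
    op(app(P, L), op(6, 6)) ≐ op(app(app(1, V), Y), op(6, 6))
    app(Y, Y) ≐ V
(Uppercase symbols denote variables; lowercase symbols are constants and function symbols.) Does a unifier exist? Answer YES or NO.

YES

Decompose app/2: h(L, b, empty) ≐ h(zero, b, empty),  app(h(h(nil, P, 1), empty, Y), empty) ≐ app(W, empty).
Decompose h/3: L ≐ zero,  b ≐ b,  empty ≐ empty.
Bind L := zero; substituting into the one remaining equation that mentions L gives: op(app(P, zero), op(6, 6)) ≐ op(app(app(1, V), Y), op(6, 6)).
Delete trivial equation b ≐ b.
Delete trivial equation empty ≐ empty.
Decompose app/2: h(h(nil, P, 1), empty, Y) ≐ W,  empty ≐ empty.
Bind W := h(h(nil, P, 1), empty, Y); no other remaining equation mentions W.
Delete trivial equation empty ≐ empty.
Decompose op/2: app(P, zero) ≐ app(app(1, V), Y),  op(6, 6) ≐ op(6, 6).
Decompose app/2: P ≐ app(1, V),  zero ≐ Y.
Bind P := app(1, V); no other remaining equation mentions P. Substituting into the earlier binding gives W := h(h(nil, app(1, V), 1), empty, Y).
Bind Y := zero; substituting into the one remaining equation that mentions Y gives: app(zero, zero) ≐ V. Substituting into the earlier binding gives W := h(h(nil, app(1, V), 1), empty, zero).
Delete trivial equation op(6, 6) ≐ op(6, 6).
Bind V := app(zero, zero). Substituting into the earlier bindings gives W := h(h(nil, app(1, app(zero, zero)), 1), empty, zero), P := app(1, app(zero, zero)).
No equations remain and no clash or occurs-check failure arose, so a unifier exists.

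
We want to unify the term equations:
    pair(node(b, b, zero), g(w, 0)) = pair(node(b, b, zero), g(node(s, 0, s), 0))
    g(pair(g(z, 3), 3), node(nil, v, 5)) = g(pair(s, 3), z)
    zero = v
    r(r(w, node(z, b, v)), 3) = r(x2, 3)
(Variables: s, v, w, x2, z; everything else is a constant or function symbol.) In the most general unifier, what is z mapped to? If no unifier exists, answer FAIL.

node(nil, zero, 5)

Decompose pair/2: node(b, b, zero) = node(b, b, zero),  g(w, 0) = g(node(s, 0, s), 0).
Delete trivial equation node(b, b, zero) = node(b, b, zero).
Decompose g/2: w = node(s, 0, s),  0 = 0.
Bind w := node(s, 0, s); substituting into the one remaining equation that mentions w gives: r(r(node(s, 0, s), node(z, b, v)), 3) = r(x2, 3).
Delete trivial equation 0 = 0.
Decompose g/2: pair(g(z, 3), 3) = pair(s, 3),  node(nil, v, 5) = z.
Decompose pair/2: g(z, 3) = s,  3 = 3.
Bind s := g(z, 3); substituting into the one remaining equation that mentions s gives: r(r(node(g(z, 3), 0, g(z, 3)), node(z, b, v)), 3) = r(x2, 3). Substituting into the earlier binding gives w := node(g(z, 3), 0, g(z, 3)).
Delete trivial equation 3 = 3.
Bind z := node(nil, v, 5); substituting into the one remaining equation that mentions z gives: r(r(node(g(node(nil, v, 5), 3), 0, g(node(nil, v, 5), 3)), node(node(nil, v, 5), b, v)), 3) = r(x2, 3). Substituting into the earlier bindings gives w := node(g(node(nil, v, 5), 3), 0, g(node(nil, v, 5), 3)), s := g(node(nil, v, 5), 3).
Bind v := zero; substituting into the remaining equation gives: r(r(node(g(node(nil, zero, 5), 3), 0, g(node(nil, zero, 5), 3)), node(node(nil, zero, 5), b, zero)), 3) = r(x2, 3). Substituting into the earlier bindings gives w := node(g(node(nil, zero, 5), 3), 0, g(node(nil, zero, 5), 3)), s := g(node(nil, zero, 5), 3), z := node(nil, zero, 5).
Decompose r/2: r(node(g(node(nil, zero, 5), 3), 0, g(node(nil, zero, 5), 3)), node(node(nil, zero, 5), b, zero)) = x2,  3 = 3.
Bind x2 := r(node(g(node(nil, zero, 5), 3), 0, g(node(nil, zero, 5), 3)), node(node(nil, zero, 5), b, zero)); no other remaining equation mentions x2.
Delete trivial equation 3 = 3.
MGU = { w ↦ node(g(node(nil, zero, 5), 3), 0, g(node(nil, zero, 5), 3)), s ↦ g(node(nil, zero, 5), 3), z ↦ node(nil, zero, 5), v ↦ zero, x2 ↦ r(node(g(node(nil, zero, 5), 3), 0, g(node(nil, zero, 5), 3)), node(node(nil, zero, 5), b, zero)) }, so z ↦ node(nil, zero, 5).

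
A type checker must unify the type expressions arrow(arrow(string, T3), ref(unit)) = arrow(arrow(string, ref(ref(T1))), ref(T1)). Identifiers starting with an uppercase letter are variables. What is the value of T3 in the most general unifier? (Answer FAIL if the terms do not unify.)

ref(ref(unit))

Decompose arrow/2: arrow(string, T3) = arrow(string, ref(ref(T1))),  ref(unit) = ref(T1).
Decompose arrow/2: string = string,  T3 = ref(ref(T1)).
Delete trivial equation string = string.
Bind T3 := ref(ref(T1)); no other remaining equation mentions T3.
Decompose ref/1: unit = T1.
Bind T1 := unit. Substituting into the earlier binding gives T3 := ref(ref(unit)).
MGU = { T3 := ref(ref(unit)), T1 := unit }, so T3 := ref(ref(unit)).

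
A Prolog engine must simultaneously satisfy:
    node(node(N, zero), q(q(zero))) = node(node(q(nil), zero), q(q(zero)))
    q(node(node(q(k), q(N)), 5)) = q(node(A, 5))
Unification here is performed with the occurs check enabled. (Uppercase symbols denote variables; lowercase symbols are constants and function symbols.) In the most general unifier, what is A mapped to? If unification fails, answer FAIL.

Decompose node/2: node(N, zero) = node(q(nil), zero),  q(q(zero)) = q(q(zero)).
Decompose node/2: N = q(nil),  zero = zero.
Bind N := q(nil); substituting into the one remaining equation that mentions N gives: q(node(node(q(k), q(q(nil))), 5)) = q(node(A, 5)).
Delete trivial equation zero = zero.
Delete trivial equation q(q(zero)) = q(q(zero)).
Decompose q/1: node(node(q(k), q(q(nil))), 5) = node(A, 5).
Decompose node/2: node(q(k), q(q(nil))) = A,  5 = 5.
Bind A := node(q(k), q(q(nil))); no other remaining equation mentions A.
Delete trivial equation 5 = 5.
MGU = { N ↦ q(nil), A ↦ node(q(k), q(q(nil))) }, so A ↦ node(q(k), q(q(nil))).

node(q(k), q(q(nil)))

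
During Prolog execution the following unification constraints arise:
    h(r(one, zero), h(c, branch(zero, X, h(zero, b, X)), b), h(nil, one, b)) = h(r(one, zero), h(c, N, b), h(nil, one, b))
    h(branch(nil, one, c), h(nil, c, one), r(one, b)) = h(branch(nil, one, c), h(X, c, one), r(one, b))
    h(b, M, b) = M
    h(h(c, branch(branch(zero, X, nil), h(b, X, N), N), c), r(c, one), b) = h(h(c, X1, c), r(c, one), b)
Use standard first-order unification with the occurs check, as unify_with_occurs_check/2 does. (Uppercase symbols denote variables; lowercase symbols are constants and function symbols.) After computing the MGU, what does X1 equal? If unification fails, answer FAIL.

FAIL

Decompose h/3: r(one, zero) = r(one, zero),  h(c, branch(zero, X, h(zero, b, X)), b) = h(c, N, b),  h(nil, one, b) = h(nil, one, b).
Delete trivial equation r(one, zero) = r(one, zero).
Decompose h/3: c = c,  branch(zero, X, h(zero, b, X)) = N,  b = b.
Delete trivial equation c = c.
Bind N := branch(zero, X, h(zero, b, X)); substituting into the one remaining equation that mentions N gives: h(h(c, branch(branch(zero, X, nil), h(b, X, branch(zero, X, h(zero, b, X))), branch(zero, X, h(zero, b, X))), c), r(c, one), b) = h(h(c, X1, c), r(c, one), b).
Delete trivial equation b = b.
Delete trivial equation h(nil, one, b) = h(nil, one, b).
Decompose h/3: branch(nil, one, c) = branch(nil, one, c),  h(nil, c, one) = h(X, c, one),  r(one, b) = r(one, b).
Delete trivial equation branch(nil, one, c) = branch(nil, one, c).
Decompose h/3: nil = X,  c = c,  one = one.
Bind X := nil; substituting into the one remaining equation that mentions X gives: h(h(c, branch(branch(zero, nil, nil), h(b, nil, branch(zero, nil, h(zero, b, nil))), branch(zero, nil, h(zero, b, nil))), c), r(c, one), b) = h(h(c, X1, c), r(c, one), b). Substituting into the earlier binding gives N := branch(zero, nil, h(zero, b, nil)).
Delete trivial equation c = c.
Delete trivial equation one = one.
Delete trivial equation r(one, b) = r(one, b).
Occurs check fails: M occurs in h(b, M, b); the equation M = h(b, M, b) has no finite solution.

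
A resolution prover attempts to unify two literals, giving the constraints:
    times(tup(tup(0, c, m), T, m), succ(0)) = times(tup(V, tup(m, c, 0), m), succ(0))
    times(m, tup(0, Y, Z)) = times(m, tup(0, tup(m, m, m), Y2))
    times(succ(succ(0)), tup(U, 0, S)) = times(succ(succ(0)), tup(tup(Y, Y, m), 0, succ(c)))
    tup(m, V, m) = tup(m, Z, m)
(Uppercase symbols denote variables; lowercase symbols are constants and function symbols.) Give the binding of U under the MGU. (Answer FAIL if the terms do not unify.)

Decompose times/2: tup(tup(0, c, m), T, m) = tup(V, tup(m, c, 0), m),  succ(0) = succ(0).
Decompose tup/3: tup(0, c, m) = V,  T = tup(m, c, 0),  m = m.
Bind V := tup(0, c, m); substituting into the one remaining equation that mentions V gives: tup(m, tup(0, c, m), m) = tup(m, Z, m).
Bind T := tup(m, c, 0); no other remaining equation mentions T.
Delete trivial equation m = m.
Delete trivial equation succ(0) = succ(0).
Decompose times/2: m = m,  tup(0, Y, Z) = tup(0, tup(m, m, m), Y2).
Delete trivial equation m = m.
Decompose tup/3: 0 = 0,  Y = tup(m, m, m),  Z = Y2.
Delete trivial equation 0 = 0.
Bind Y := tup(m, m, m); substituting into the one remaining equation that mentions Y gives: times(succ(succ(0)), tup(U, 0, S)) = times(succ(succ(0)), tup(tup(tup(m, m, m), tup(m, m, m), m), 0, succ(c))).
Bind Z := Y2; substituting into the one remaining equation that mentions Z gives: tup(m, tup(0, c, m), m) = tup(m, Y2, m).
Decompose times/2: succ(succ(0)) = succ(succ(0)),  tup(U, 0, S) = tup(tup(tup(m, m, m), tup(m, m, m), m), 0, succ(c)).
Delete trivial equation succ(succ(0)) = succ(succ(0)).
Decompose tup/3: U = tup(tup(m, m, m), tup(m, m, m), m),  0 = 0,  S = succ(c).
Bind U := tup(tup(m, m, m), tup(m, m, m), m); no other remaining equation mentions U.
Delete trivial equation 0 = 0.
Bind S := succ(c); no other remaining equation mentions S.
Decompose tup/3: m = m,  tup(0, c, m) = Y2,  m = m.
Delete trivial equation m = m.
Bind Y2 := tup(0, c, m); no other remaining equation mentions Y2. Substituting into the earlier binding gives Z := tup(0, c, m).
Delete trivial equation m = m.
MGU = { V ↦ tup(0, c, m), T ↦ tup(m, c, 0), Y ↦ tup(m, m, m), Z ↦ tup(0, c, m), U ↦ tup(tup(m, m, m), tup(m, m, m), m), S ↦ succ(c), Y2 ↦ tup(0, c, m) }, so U ↦ tup(tup(m, m, m), tup(m, m, m), m).

tup(tup(m, m, m), tup(m, m, m), m)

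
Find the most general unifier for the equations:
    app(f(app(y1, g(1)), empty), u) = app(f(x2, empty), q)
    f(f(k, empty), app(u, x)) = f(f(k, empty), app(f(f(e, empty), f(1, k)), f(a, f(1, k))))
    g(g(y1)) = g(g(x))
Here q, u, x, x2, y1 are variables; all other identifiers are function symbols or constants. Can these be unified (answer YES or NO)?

Decompose app/2: f(app(y1, g(1)), empty) = f(x2, empty),  u = q.
Decompose f/2: app(y1, g(1)) = x2,  empty = empty.
Bind x2 := app(y1, g(1)); no other remaining equation mentions x2.
Delete trivial equation empty = empty.
Bind u := q; substituting into the one remaining equation that mentions u gives: f(f(k, empty), app(q, x)) = f(f(k, empty), app(f(f(e, empty), f(1, k)), f(a, f(1, k)))).
Decompose f/2: f(k, empty) = f(k, empty),  app(q, x) = app(f(f(e, empty), f(1, k)), f(a, f(1, k))).
Delete trivial equation f(k, empty) = f(k, empty).
Decompose app/2: q = f(f(e, empty), f(1, k)),  x = f(a, f(1, k)).
Bind q := f(f(e, empty), f(1, k)); no other remaining equation mentions q. Substituting into the earlier binding gives u := f(f(e, empty), f(1, k)).
Bind x := f(a, f(1, k)); substituting into the remaining equation gives: g(g(y1)) = g(g(f(a, f(1, k)))).
Decompose g/1: g(y1) = g(f(a, f(1, k))).
Decompose g/1: y1 = f(a, f(1, k)).
Bind y1 := f(a, f(1, k)). Substituting into the earlier binding gives x2 := app(f(a, f(1, k)), g(1)).
No equations remain and no clash or occurs-check failure arose, so a unifier exists.

YES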